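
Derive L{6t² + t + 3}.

L{6t² + t + 3} = 6·2/s³ + 1/s² + 3/s = 12/s³ + 1/s² + 3/s

Final answer: 12/s³ + 1/s² + 3/s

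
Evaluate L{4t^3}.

L{t^n} = n!/s^(n+1). So L{4t^3} = 4·3!/s^4 = 24/s^4

Final answer: 24/s^4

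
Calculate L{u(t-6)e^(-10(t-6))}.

u(t-a)f(t-a) with f(t)=e^(-10t). L{e^(-10t)} = 1/(s+10). By time shift: e^(-6s)/(s+10)

Final answer: e^(-6s)/(s+10)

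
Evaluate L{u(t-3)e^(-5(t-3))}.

u(t-a)f(t-a) with f(t)=e^(-5t). L{e^(-5t)} = 1/(s+5). By time shift: e^(-3s)/(s+5)

Final answer: e^(-3s)/(s+5)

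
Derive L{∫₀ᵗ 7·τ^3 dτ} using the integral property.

L{∫₀ᵗ f(τ)dτ} = F(s)/s with f(t) = 7t^3. F(s) = 42/s^4, so L{∫₀ᵗ 7·τ^3 dτ} = (42/s^4)/s = 42/s^5. (Check: ∫₀ᵗ 7·τ^3 dτ = 7t^4/4.)

Final answer: 42/s^5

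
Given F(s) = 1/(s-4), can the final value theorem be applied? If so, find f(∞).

sF(s) = s/(s-4) has a pole at s = 4 in the right half-plane. Theorem does NOT apply (unstable system; f(t) = e^(4t) grows without bound).

Final answer: Not applicable (unstable)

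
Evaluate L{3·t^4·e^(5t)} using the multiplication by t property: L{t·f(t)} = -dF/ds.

Using L{t^n·e^(at)} = n!/(s-a)^(n+1), L{t^4·e^(5t)} = 24/(s-5)^5, so L{3·t^4·e^(5t)} = 3·24/(s-5)^5 = 72/(s-5)^5

Final answer: 72/(s-5)^5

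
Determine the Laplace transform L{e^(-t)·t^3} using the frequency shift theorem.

L{e^(at)·t^n} = n!/(s-a)^(n+1), so L{e^(-t)·t^3} = 6/(s+1)^4

Final answer: 6/(s+1)^4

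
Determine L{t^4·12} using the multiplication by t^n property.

L{12} = 12/s. d^1/ds^1[1/s] = -1/s². d^2/ds^2[1/s] = 2/s^3. d^3/ds^3[1/s] = -6/s^4. d^4/ds^4[1/s] = 24/s^5. So L{t^4} = (-1)^{4}·24/s^5 = 24/s^5. Then L{t^4·12} = 12·24/s^5 = 288/s^5

Final answer: 288/s^5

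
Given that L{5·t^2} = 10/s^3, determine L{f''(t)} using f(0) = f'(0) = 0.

L{f''(t)} = s²F(s) - sf(0) - f'(0) = s²·10/s^3 - 0 - 0 = 10/s

Final answer: 10/s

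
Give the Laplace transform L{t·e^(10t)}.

L{t^n·e^(at)} = n!/(s-a)^(n+1), so L{t·e^(10t)} = 1/(s-10)^2

Final answer: 1/(s-10)^2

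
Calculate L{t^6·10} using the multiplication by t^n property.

L{10} = 10/s. d^1/ds^1[1/s] = -1/s². d^2/ds^2[1/s] = 2/s^3. d^3/ds^3[1/s] = -6/s^4. d^4/ds^4[1/s] = 24/s^5. d^5/ds^5[1/s] = -120/s^6. d^6/ds^6[1/s] = 720/s^7. So L{t^6} = (-1)^{6}·720/s^7 = 720/s^7. Then L{t^6·10} = 10·720/s^7 = 7200/s^7

Final answer: 7200/s^7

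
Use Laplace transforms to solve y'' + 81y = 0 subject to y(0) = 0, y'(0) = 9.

L{y''} + 81L{y} = 0. s²Y - 0 - 9 + 81Y = 0. Y(s² + 81) = 9. Y = (9)/(s² + 81). Inverting: y(t) = sin(9t)

Final answer: y(t) = sin(9t)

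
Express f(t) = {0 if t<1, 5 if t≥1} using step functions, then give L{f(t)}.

f(t) = 5·u(t-1). L{u(t-1)} = e^(-s)/s, so L{f(t)} = 5·e^(-s)/s

Final answer: 5·e^(-s)/s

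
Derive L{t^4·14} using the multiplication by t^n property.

L{14} = 14/s. d^1/ds^1[1/s] = -1/s². d^2/ds^2[1/s] = 2/s^3. d^3/ds^3[1/s] = -6/s^4. d^4/ds^4[1/s] = 24/s^5. So L{t^4} = (-1)^{4}·24/s^5 = 24/s^5. Then L{t^4·14} = 14·24/s^5 = 336/s^5

Final answer: 336/s^5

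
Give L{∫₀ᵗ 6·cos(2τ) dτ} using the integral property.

L{∫₀ᵗ f(τ)dτ} = F(s)/s with F(s) = 6s/(s² + 4), so the result is (6s/(s² + 4))/s = 6/(s² + 4)

Final answer: 6/(s² + 4)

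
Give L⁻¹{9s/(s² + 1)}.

This is the form c·s/(s² + a²) with a = 1, c = 9. L⁻¹ = 9·cos(t)

Final answer: 9·cos(t)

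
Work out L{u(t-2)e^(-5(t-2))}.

u(t-a)f(t-a) with f(t)=e^(-5t). L{e^(-5t)} = 1/(s+5). By time shift: e^(-2s)/(s+5)

Final answer: e^(-2s)/(s+5)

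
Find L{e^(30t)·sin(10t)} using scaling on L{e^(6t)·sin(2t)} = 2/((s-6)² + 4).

Scaling with a=5: L{e^(30t)·sin(10t)} = (1/5) · 2/((s/5-6)² + 4). Simplifying: 10/((s-30)² + 100)

Final answer: 10/((s-30)² + 100)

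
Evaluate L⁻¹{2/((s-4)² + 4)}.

Form: b/((s-a)² + b²) → e^(at)sin(bt). With a=4, b=2

Final answer: e^(4t)·sin(2t)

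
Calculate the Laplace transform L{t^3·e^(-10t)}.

L{t^n·e^(at)} = n!/(s-a)^(n+1), so L{t^3·e^(-10t)} = 6/(s+10)^4

Final answer: 6/(s+10)^4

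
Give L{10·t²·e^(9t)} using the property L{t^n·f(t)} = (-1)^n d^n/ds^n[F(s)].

L{e^(9t)} = 1/(s-9). d/ds[1/(s-9)] = -1/(s-9)². d²/ds²[1/(s-9)] = 2/(s-9)³. So L{t²·e^(9t)} = (-1)² · 2/(s-9)³ = 2/(s-9)³. Then L{10·t²·e^(9t)} = 10·2/(s-9)³ = 20/(s-9)³

Final answer: 20/(s-9)³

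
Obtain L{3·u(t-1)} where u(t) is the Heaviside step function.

L{u(t-a)} = e^(-as)/s. Here a=1, so L{u(t-1)} = e^(-s)/s, and L{3·u(t-1)} = 3·e^(-s)/s

Final answer: 3·e^(-s)/s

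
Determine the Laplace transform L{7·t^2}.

L{t^n} = n!/s^(n+1), so L{t^2} = 2/s^3. Then L{7·t^2} = 7·2/s^3 = 14/s^3

Final answer: 14/s^3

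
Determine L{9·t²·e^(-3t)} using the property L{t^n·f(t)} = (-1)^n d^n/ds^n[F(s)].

L{e^(-3t)} = 1/(s+3). d/ds[1/(s+3)] = -1/(s+3)². d²/ds²[1/(s+3)] = 2/(s+3)³. So L{t²·e^(-3t)} = (-1)² · 2/(s+3)³ = 2/(s+3)³. Then L{9·t²·e^(-3t)} = 9·2/(s+3)³ = 18/(s+3)³

Final answer: 18/(s+3)³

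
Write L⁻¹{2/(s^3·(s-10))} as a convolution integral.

2/(s^3·(s-10)) = (2/s^3)·(1/(s-10)) = L{t^2}·L{e^(10t)}. So f(t) = t^2*e^(10t) = ∫₀ᵗ τ^2·e^(10(t-τ)) dτ

Final answer: ∫₀ᵗ τ^2·e^(10(t-τ)) dτ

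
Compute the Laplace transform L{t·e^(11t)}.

L{t^n·e^(at)} = n!/(s-a)^(n+1), so L{t·e^(11t)} = 1/(s-11)^2

Final answer: 1/(s-11)^2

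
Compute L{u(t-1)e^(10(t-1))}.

u(t-a)f(t-a) with f(t)=e^(10t). L{e^(10t)} = 1/(s-10). By time shift: e^(-s)/(s-10)

Final answer: e^(-s)/(s-10)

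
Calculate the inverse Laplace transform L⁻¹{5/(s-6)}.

L⁻¹{1/(s-a)} = e^(at), so L⁻¹{1/(s-6)} = e^(6t), and L⁻¹{5/(s-6)} = 5·e^(6t)

Final answer: 5·e^(6t)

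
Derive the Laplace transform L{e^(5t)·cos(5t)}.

L{e^(at)·cos(ωt)} = (s-a)/((s-a)² + ω²), so L{e^(5t)·cos(5t)} = (s-5)/((s-5)² + 25)

Final answer: (s-5)/((s-5)² + 25)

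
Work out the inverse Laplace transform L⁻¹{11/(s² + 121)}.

L⁻¹{11/(s² + 121)} = sin(11t)

Final answer: sin(11t)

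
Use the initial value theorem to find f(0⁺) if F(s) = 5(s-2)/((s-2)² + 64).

f(0⁺) = lim_{s→∞} sF(s) = lim_{s→∞} 5s(s-2)/((s-2)² + 64) = 5

Final answer: 5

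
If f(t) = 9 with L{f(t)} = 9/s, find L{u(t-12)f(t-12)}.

Time shift theorem: L{u(t-a)f(t-a)} = e^(-as)F(s). Here a=12, F(s) = 9/s, so L{u(t-12)f(t-12)} = e^(-12s)·9/s

Final answer: e^(-12s)·9/s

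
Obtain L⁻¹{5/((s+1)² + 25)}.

Form: b/((s-a)² + b²) → e^(at)sin(bt). With a=-1, b=5

Final answer: e^(-t)·sin(5t)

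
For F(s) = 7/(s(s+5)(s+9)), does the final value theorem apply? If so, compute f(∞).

Poles of sF(s) = 7/((s+5)(s+9)) are at s = -5 and s = -9, both in the left half-plane. Theorem applies. f(∞) = lim_{s→0} sF(s) = 7/(5·9) = 7/45

Final answer: 7/45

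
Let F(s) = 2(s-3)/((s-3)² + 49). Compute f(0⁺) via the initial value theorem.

f(0⁺) = lim_{s→∞} sF(s) = lim_{s→∞} 2s(s-3)/((s-3)² + 49) = 2

Final answer: 2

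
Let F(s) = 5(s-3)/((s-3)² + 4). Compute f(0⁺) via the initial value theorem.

f(0⁺) = lim_{s→∞} sF(s) = lim_{s→∞} 5s(s-3)/((s-3)² + 4) = 5

Final answer: 5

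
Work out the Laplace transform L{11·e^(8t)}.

L{e^(at)} = 1/(s-a), so L{e^(8t)} = 1/(s-8). Then L{11·e^(8t)} = 11/(s-8)

Final answer: 11/(s-8)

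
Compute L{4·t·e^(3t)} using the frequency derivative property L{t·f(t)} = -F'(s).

L{e^(3t)} = 1/(s-3). By frequency derivative: L{t·e^(3t)} = -d/ds[1/(s-3)] = -(-1)/(s-3)² = 1/(s-3)². Then L{4·t·e^(3t)} = 4·1/(s-3)² = 4/(s-3)²

Final answer: 4/(s-3)²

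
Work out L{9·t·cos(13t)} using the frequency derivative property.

L{cos(13t)} = s/(s² + 169). Derivative: d/ds[s/(s² + 169)] = [(s² + 169) - s·2s]/(s² + 169)² = (169 - s²)/(s² + 169)². So L{t·cos(13t)} = -F'(s) = (s² - 169)/(s² + 169)². Then L{9·t·cos(13t)} = 9·(s² - 169)/(s² + 169)²

Final answer: 9·(s² - 169)/(s² + 169)²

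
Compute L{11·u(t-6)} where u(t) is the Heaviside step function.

L{u(t-a)} = e^(-as)/s. Here a=6, so L{u(t-6)} = e^(-6s)/s, and L{11·u(t-6)} = 11·e^(-6s)/s

Final answer: 11·e^(-6s)/s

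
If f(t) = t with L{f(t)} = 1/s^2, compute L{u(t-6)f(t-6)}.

Time shift theorem: L{u(t-a)f(t-a)} = e^(-as)F(s). Here a=6, F(s) = 1/s^2, so L{u(t-6)f(t-6)} = e^(-6s)·1/s^2

Final answer: e^(-6s)·1/s^2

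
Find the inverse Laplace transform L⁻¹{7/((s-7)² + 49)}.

Using frequency shift, L⁻¹{7/((s-7)² + 49)} = e^(7t)·sin(7t)

Final answer: e^(7t)·sin(7t)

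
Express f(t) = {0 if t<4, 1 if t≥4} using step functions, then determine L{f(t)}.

f(t) = u(t-4). L{u(t-4)} = e^(-4s)/s, so L{f(t)} = e^(-4s)/s

Final answer: e^(-4s)/s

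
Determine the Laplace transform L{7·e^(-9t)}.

L{e^(at)} = 1/(s-a), so L{e^(-9t)} = 1/(s+9). Then L{7·e^(-9t)} = 7/(s+9)

Final answer: 7/(s+9)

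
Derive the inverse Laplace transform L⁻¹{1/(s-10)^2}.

L⁻¹{n!/(s-a)^(n+1)} = t^n·e^(at), so L⁻¹{1/(s-10)^2} = t·e^(10t)

Final answer: t·e^(10t)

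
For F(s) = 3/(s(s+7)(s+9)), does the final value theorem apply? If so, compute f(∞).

Poles of sF(s) = 3/((s+7)(s+9)) are at s = -7 and s = -9, both in the left half-plane. Theorem applies. f(∞) = lim_{s→0} sF(s) = 3/(7·9) = 1/21

Final answer: 1/21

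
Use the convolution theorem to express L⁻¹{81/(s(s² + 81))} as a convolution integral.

81/(s(s² + 81)) = (1/s)·(81/(s² + 81)) = L{1}·L{9·sin(9t)}. So f(t) = 1*(9·sin(9t)) = ∫₀ᵗ 9·sin(9τ) dτ

Final answer: ∫₀ᵗ 9·sin(9τ) dτ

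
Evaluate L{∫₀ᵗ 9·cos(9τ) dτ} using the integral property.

L{∫₀ᵗ f(τ)dτ} = F(s)/s with F(s) = 9s/(s² + 81), so the result is (9s/(s² + 81))/s = 9/(s² + 81)

Final answer: 9/(s² + 81)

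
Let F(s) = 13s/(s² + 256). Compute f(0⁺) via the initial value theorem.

f(0⁺) = lim_{s→∞} s·13s/(s² + 256) = lim_{s→∞} 13s²/(s² + 256) = 13

Final answer: 13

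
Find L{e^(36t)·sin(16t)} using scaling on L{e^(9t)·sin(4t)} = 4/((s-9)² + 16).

Scaling with a=4: L{e^(36t)·sin(16t)} = (1/4) · 4/((s/4-9)² + 16). Simplifying: 16/((s-36)² + 256)

Final answer: 16/((s-36)² + 256)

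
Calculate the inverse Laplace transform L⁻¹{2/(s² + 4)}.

L⁻¹{2/(s² + 4)} = sin(2t)

Final answer: sin(2t)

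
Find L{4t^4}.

L{t^n} = n!/s^(n+1). So L{4t^4} = 4·4!/s^5 = 96/s^5

Final answer: 96/s^5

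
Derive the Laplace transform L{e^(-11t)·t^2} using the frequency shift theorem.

L{e^(at)·t^n} = n!/(s-a)^(n+1), so L{e^(-11t)·t^2} = 2/(s+11)^3

Final answer: 2/(s+11)^3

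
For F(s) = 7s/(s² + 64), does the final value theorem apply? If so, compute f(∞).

The final value theorem requires all poles of sF(s) in the left half-plane. sF(s) = 7s²/(s² + 64) has poles at s = ±8i (imaginary axis). Theorem does NOT apply (oscillatory system).

Final answer: Not applicable (oscillatory)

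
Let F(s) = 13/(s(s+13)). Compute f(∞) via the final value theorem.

f(∞) = lim_{s→0} s·13/(s(s+13)) = lim_{s→0} 13/(s+13) = 13/13 = 1

Final answer: 1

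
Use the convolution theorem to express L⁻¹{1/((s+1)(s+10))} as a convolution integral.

1/((s+1)(s+10)) = (1/(s+1))·(1/(s+10)) = L{e^(-t)}·L{e^(-10t)}. So f(t) = e^(-t)*e^(-10t) = ∫₀ᵗ e^(-τ)·e^(-10(t-τ)) dτ

Final answer: ∫₀ᵗ e^(-τ)·e^(-10(t-τ)) dτ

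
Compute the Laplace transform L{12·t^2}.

L{t^n} = n!/s^(n+1), so L{t^2} = 2/s^3. Then L{12·t^2} = 12·2/s^3 = 24/s^3

Final answer: 24/s^3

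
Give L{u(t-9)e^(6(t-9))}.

u(t-a)f(t-a) with f(t)=e^(6t). L{e^(6t)} = 1/(s-6). By time shift: e^(-9s)/(s-6)

Final answer: e^(-9s)/(s-6)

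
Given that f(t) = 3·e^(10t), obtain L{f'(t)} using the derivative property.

f(0) = 3, F(s) = 3/(s-10). L{f'(t)} = s·F(s) - f(0) = 3s/(s-10) - 3 = (3s - 3(s-10))/(s-10) = 30/(s-10)

Final answer: 30/(s-10)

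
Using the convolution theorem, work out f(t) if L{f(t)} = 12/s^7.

12/s^7 = (12/s)·(1/s^6) = L{12}·L{t^5/120}. By convolution, f(t) = 12*t^5/120 = ∫₀ᵗ 12·τ^5/120 dτ = 12·t^6/720

Final answer: 12·t^6/720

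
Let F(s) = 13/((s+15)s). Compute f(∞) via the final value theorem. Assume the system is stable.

f(∞) = lim_{s→0} sF(s) = lim_{s→0} 13/(s+15) = 13/15

Final answer: 13/15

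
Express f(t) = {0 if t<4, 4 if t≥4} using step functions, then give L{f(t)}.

f(t) = 4·u(t-4). L{u(t-4)} = e^(-4s)/s, so L{f(t)} = 4·e^(-4s)/s

Final answer: 4·e^(-4s)/s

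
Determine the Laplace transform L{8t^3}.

L{8t^3} = 8 · L{t^3} = 8 · 6/s^4 = 48/s^4

Final answer: 48/s^4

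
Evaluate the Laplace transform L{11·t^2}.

L{t^n} = n!/s^(n+1), so L{t^2} = 2/s^3. Then L{11·t^2} = 11·2/s^3 = 22/s^3

Final answer: 22/s^3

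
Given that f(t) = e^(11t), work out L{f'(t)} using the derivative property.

f(0) = 1, F(s) = 1/(s-11). L{f'(t)} = s·F(s) - f(0) = s/(s-11) - 1 = (s - (s-11))/(s-11) = 11/(s-11)

Final answer: 11/(s-11)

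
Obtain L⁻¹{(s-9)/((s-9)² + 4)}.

Using frequency shift: L⁻¹{(s-a)/((s-a)² + b²)} = e^(at)cos(bt). Here a=9, b=2

Final answer: e^(9t)·cos(2t)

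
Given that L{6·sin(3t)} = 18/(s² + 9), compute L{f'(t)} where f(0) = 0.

L{f'(t)} = s·F(s) - f(0) = s·18/(s² + 9) - 0 = 18s/(s² + 9)

Final answer: 18s/(s² + 9)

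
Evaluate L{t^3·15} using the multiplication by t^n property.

L{15} = 15/s. d^1/ds^1[1/s] = -1/s². d^2/ds^2[1/s] = 2/s^3. d^3/ds^3[1/s] = -6/s^4. So L{t^3} = (-1)^{3}·-6/s^4 = 6/s^4. Then L{t^3·15} = 15·6/s^4 = 90/s^4

Final answer: 90/s^4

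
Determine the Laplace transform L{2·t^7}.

L{t^n} = n!/s^(n+1), so L{t^7} = 5040/s^8. Then L{2·t^7} = 2·5040/s^8 = 10080/s^8

Final answer: 10080/s^8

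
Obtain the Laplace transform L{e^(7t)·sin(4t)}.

L{e^(at)·sin(ωt)} = ω/((s-a)² + ω²), so L{e^(7t)·sin(4t)} = 4/((s-7)² + 16)

Final answer: 4/((s-7)² + 16)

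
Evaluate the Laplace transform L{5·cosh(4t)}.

L{cosh(ωt)} = s/(s² - ω²), so L{cosh(4t)} = s/(s² - 16). Then L{5·cosh(4t)} = 5·s/(s² - 16) = 5s/(s² - 16)

Final answer: 5s/(s² - 16)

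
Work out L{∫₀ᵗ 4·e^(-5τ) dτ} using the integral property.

L{∫₀ᵗ f(τ)dτ} = F(s)/s with F(s) = 4/(s+5), so L{∫₀ᵗ 4·e^(-5τ) dτ} = 4/(s(s+5))

Final answer: 4/(s(s+5))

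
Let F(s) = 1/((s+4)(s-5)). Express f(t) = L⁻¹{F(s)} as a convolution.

1/((s+4)(s-5)) = (1/(s+4))·(1/(s-5)) = L{e^(-4t)}·L{e^(5t)}. So f(t) = e^(-4t)*e^(5t) = ∫₀ᵗ e^(-4τ)·e^(5(t-τ)) dτ

Final answer: ∫₀ᵗ e^(-4τ)·e^(5(t-τ)) dτ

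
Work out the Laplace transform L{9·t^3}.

L{t^n} = n!/s^(n+1), so L{t^3} = 6/s^4. Then L{9·t^3} = 9·6/s^4 = 54/s^4

Final answer: 54/s^4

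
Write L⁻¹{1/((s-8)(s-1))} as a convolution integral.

1/((s-8)(s-1)) = (1/(s-8))·(1/(s-1)) = L{e^(8t)}·L{e^t}. So f(t) = e^(8t)*e^t = ∫₀ᵗ e^(8τ)·e^(t-τ) dτ

Final answer: ∫₀ᵗ e^(8τ)·e^(t-τ) dτ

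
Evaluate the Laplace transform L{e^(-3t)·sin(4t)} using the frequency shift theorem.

Frequency shift: L{e^(at)f(t)} = F(s-a). L{e^(-3t)·sin(4t)} = 4/((s+3)² + 16)

Final answer: 4/((s+3)² + 16)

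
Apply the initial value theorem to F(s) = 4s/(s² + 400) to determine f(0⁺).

f(0⁺) = lim_{s→∞} s·4s/(s² + 400) = lim_{s→∞} 4s²/(s² + 400) = 4

Final answer: 4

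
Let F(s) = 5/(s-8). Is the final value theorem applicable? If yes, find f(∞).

sF(s) = 5s/(s-8) has a pole at s = 8 in the right half-plane. Theorem does NOT apply (unstable system; f(t) = 5·e^(8t) grows without bound).

Final answer: Not applicable (unstable)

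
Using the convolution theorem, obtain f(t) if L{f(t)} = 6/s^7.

6/s^7 = (6/s)·(1/s^6) = L{6}·L{t^5/120}. By convolution, f(t) = 6*t^5/120 = ∫₀ᵗ 6·τ^5/120 dτ = 6·t^6/720

Final answer: 6·t^6/720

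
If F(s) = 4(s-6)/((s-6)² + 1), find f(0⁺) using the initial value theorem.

f(0⁺) = lim_{s→∞} sF(s) = lim_{s→∞} 4s(s-6)/((s-6)² + 1) = 4

Final answer: 4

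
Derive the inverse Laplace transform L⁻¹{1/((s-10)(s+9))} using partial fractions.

Decompose: A/(s-10) + B/(s+9). A = 1/19, B = -1/19. f(t) = (e^(10t) - e^(-9t))/19

Final answer: (e^(10t) - e^(-9t))/19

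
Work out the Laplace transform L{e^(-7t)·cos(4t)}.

L{e^(at)·cos(ωt)} = (s-a)/((s-a)² + ω²), so L{e^(-7t)·cos(4t)} = (s+7)/((s+7)² + 16)

Final answer: (s+7)/((s+7)² + 16)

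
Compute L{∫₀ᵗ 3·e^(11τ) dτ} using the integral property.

L{∫₀ᵗ f(τ)dτ} = F(s)/s with F(s) = 3/(s-11), so L{∫₀ᵗ 3·e^(11τ) dτ} = 3/(s(s-11))

Final answer: 3/(s(s-11))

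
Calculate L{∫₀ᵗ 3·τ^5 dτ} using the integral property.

L{∫₀ᵗ f(τ)dτ} = F(s)/s with f(t) = 3t^5. F(s) = 360/s^6, so L{∫₀ᵗ 3·τ^5 dτ} = (360/s^6)/s = 360/s^7. (Check: ∫₀ᵗ 3·τ^5 dτ = 3t^6/6.)

Final answer: 360/s^7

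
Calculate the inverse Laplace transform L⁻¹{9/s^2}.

L⁻¹{n!/s^(n+1)} = t^n with n=1. So L⁻¹{1/s^2} = t, and L⁻¹{9/s^2} = (9/1)·t = 9·t

Final answer: 9·t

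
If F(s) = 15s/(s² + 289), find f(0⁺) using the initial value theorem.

f(0⁺) = lim_{s→∞} s·15s/(s² + 289) = lim_{s→∞} 15s²/(s² + 289) = 15

Final answer: 15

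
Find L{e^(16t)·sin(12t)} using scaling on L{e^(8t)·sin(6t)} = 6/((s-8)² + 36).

Scaling with a=2: L{e^(16t)·sin(12t)} = (1/2) · 6/((s/2-8)² + 36). Simplifying: 12/((s-16)² + 144)

Final answer: 12/((s-16)² + 144)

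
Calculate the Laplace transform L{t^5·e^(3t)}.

L{t^n·e^(at)} = n!/(s-a)^(n+1), so L{t^5·e^(3t)} = 120/(s-3)^6

Final answer: 120/(s-3)^6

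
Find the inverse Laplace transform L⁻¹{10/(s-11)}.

L⁻¹{1/(s-a)} = e^(at), so L⁻¹{1/(s-11)} = e^(11t), and L⁻¹{10/(s-11)} = 10·e^(11t)

Final answer: 10·e^(11t)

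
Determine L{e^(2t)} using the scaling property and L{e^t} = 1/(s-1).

Using L{f(at)} = (1/a)F(s/a) with a=2 and f(t) = e^t: L{e^(2t)} = (1/2) · 1/((s/2)-1) = (1/2) · 2/(s-2) = 1/(s-2)

Final answer: 1/(s-2)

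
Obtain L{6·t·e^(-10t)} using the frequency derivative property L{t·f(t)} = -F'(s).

L{e^(-10t)} = 1/(s+10). By frequency derivative: L{t·e^(-10t)} = -d/ds[1/(s+10)] = -(-1)/(s+10)² = 1/(s+10)². Then L{6·t·e^(-10t)} = 6·1/(s+10)² = 6/(s+10)²

Final answer: 6/(s+10)²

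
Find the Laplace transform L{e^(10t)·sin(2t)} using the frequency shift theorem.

Frequency shift: L{e^(at)f(t)} = F(s-a). L{e^(10t)·sin(2t)} = 2/((s-10)² + 4)

Final answer: 2/((s-10)² + 4)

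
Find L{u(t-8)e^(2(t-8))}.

u(t-a)f(t-a) with f(t)=e^(2t). L{e^(2t)} = 1/(s-2). By time shift: e^(-8s)/(s-2)

Final answer: e^(-8s)/(s-2)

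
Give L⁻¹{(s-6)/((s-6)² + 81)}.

Using frequency shift: L⁻¹{(s-a)/((s-a)² + b²)} = e^(at)cos(bt). Here a=6, b=9

Final answer: e^(6t)·cos(9t)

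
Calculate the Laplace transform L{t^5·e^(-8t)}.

L{t^n·e^(at)} = n!/(s-a)^(n+1), so L{t^5·e^(-8t)} = 120/(s+8)^6

Final answer: 120/(s+8)^6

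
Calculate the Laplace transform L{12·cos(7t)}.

L{cos(ωt)} = s/(s² + ω²), so L{cos(7t)} = s/(s² + 49). Then L{12·cos(7t)} = 12·s/(s² + 49) = 12s/(s² + 49)

Final answer: 12s/(s² + 49)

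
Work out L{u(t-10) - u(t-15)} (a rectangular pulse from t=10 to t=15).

L{u(t-a)} = e^(-as)/s. L{u(t-10) - u(t-15)} = (e^(-10s) - e^(-15s))/s

Final answer: (e^(-10s) - e^(-15s))/s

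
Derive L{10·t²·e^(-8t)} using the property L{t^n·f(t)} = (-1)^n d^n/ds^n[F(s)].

L{e^(-8t)} = 1/(s+8). d/ds[1/(s+8)] = -1/(s+8)². d²/ds²[1/(s+8)] = 2/(s+8)³. So L{t²·e^(-8t)} = (-1)² · 2/(s+8)³ = 2/(s+8)³. Then L{10·t²·e^(-8t)} = 10·2/(s+8)³ = 20/(s+8)³

Final answer: 20/(s+8)³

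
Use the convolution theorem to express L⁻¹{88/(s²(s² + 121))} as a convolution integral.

88/(s²(s² + 121)) = (1/s²)·(88/(s² + 121)) = L{t}·L{8·sin(11t)}. So f(t) = t*(8·sin(11t)) = ∫₀ᵗ 8τ·sin(11(t-τ)) dτ

Final answer: ∫₀ᵗ 8τ·sin(11(t-τ)) dτ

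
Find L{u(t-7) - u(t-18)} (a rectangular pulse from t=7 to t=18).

L{u(t-a)} = e^(-as)/s. L{u(t-7) - u(t-18)} = (e^(-7s) - e^(-18s))/s

Final answer: (e^(-7s) - e^(-18s))/s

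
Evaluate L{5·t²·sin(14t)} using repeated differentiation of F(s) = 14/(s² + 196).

F(s) = 14/(s² + 196). F'(s) = -28s/(s² + 196)². F''(s) = -28(196 - 3s²)/(s² + 196)³ = (84s² - 5488)/(s² + 196)³. So L{t²·sin(14t)} = (-1)² F''(s) = (84s² - 5488)/(s² + 196)³. Then L{5·t²·sin(14t)} = 5·(84s² - 5488)/(s² + 196)³ = (420s² - 27440)/(s² + 196)³

Final answer: (420s² - 27440)/(s² + 196)³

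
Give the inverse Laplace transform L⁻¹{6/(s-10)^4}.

L⁻¹{n!/(s-a)^(n+1)} = t^n·e^(at), so L⁻¹{6/(s-10)^4} = t^3·e^(10t)

Final answer: t^3·e^(10t)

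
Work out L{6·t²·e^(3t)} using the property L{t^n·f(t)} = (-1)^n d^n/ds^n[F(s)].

L{e^(3t)} = 1/(s-3). d/ds[1/(s-3)] = -1/(s-3)². d²/ds²[1/(s-3)] = 2/(s-3)³. So L{t²·e^(3t)} = (-1)² · 2/(s-3)³ = 2/(s-3)³. Then L{6·t²·e^(3t)} = 6·2/(s-3)³ = 12/(s-3)³

Final answer: 12/(s-3)³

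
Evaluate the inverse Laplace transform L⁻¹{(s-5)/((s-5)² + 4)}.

Using frequency shift, L⁻¹{(s-5)/((s-5)² + 4)} = e^(5t)·cos(2t)

Final answer: e^(5t)·cos(2t)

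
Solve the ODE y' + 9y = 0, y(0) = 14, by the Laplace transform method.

L{y'} + 9L{y} = 0. sY - 14 + 9Y = 0. Y(s+9) = 14. Y = 14/(s+9)

Final answer: y(t) = 14e^(-9t)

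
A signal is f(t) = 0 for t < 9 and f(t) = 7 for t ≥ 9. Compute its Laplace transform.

f(t) = 7·u(t-9). L{u(t-9)} = e^(-9s)/s, so L{f(t)} = 7·e^(-9s)/s

Final answer: 7·e^(-9s)/s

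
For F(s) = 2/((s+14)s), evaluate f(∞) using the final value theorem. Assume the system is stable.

f(∞) = lim_{s→0} sF(s) = lim_{s→0} 2/(s+14) = 1/7

Final answer: 1/7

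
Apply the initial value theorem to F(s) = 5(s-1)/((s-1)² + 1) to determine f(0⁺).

f(0⁺) = lim_{s→∞} sF(s) = lim_{s→∞} 5s(s-1)/((s-1)² + 1) = 5

Final answer: 5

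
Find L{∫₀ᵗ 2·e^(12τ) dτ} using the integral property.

L{∫₀ᵗ f(τ)dτ} = F(s)/s with F(s) = 2/(s-12), so L{∫₀ᵗ 2·e^(12τ) dτ} = 2/(s(s-12))

Final answer: 2/(s(s-12))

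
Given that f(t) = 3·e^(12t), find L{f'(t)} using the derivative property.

f(0) = 3, F(s) = 3/(s-12). L{f'(t)} = s·F(s) - f(0) = 3s/(s-12) - 3 = (3s - 3(s-12))/(s-12) = 36/(s-12)

Final answer: 36/(s-12)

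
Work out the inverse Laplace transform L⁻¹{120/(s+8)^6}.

L⁻¹{n!/(s-a)^(n+1)} = t^n·e^(at), so L⁻¹{120/(s+8)^6} = t^5·e^(-8t)

Final answer: t^5·e^(-8t)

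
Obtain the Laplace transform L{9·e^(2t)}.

L{e^(at)} = 1/(s-a), so L{e^(2t)} = 1/(s-2). Then L{9·e^(2t)} = 9/(s-2)

Final answer: 9/(s-2)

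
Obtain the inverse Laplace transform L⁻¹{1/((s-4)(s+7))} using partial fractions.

Decompose: A/(s-4) + B/(s+7). A = 1/11, B = -1/11. f(t) = (e^(4t) - e^(-7t))/11

Final answer: (e^(4t) - e^(-7t))/11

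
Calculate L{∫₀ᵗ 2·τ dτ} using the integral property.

L{∫₀ᵗ f(τ)dτ} = F(s)/s with f(t) = 2t. F(s) = 2/s^2, so L{∫₀ᵗ 2·τ dτ} = (2/s^2)/s = 2/s^3. (Check: ∫₀ᵗ 2·τ dτ = 2t^2/2.)

Final answer: 2/s^3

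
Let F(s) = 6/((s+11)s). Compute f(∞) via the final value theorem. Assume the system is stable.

f(∞) = lim_{s→0} sF(s) = lim_{s→0} 6/(s+11) = 6/11

Final answer: 6/11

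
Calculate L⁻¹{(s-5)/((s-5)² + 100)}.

Using frequency shift: L⁻¹{(s-a)/((s-a)² + b²)} = e^(at)cos(bt). Here a=5, b=10

Final answer: e^(5t)·cos(10t)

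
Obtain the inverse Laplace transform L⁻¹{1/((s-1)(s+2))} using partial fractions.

Decompose: A/(s-1) + B/(s+2). A = 1/3, B = -1/3. f(t) = (e^t - e^(-2t))/3

Final answer: (e^t - e^(-2t))/3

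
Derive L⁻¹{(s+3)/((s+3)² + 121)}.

Using frequency shift: L⁻¹{(s-a)/((s-a)² + b²)} = e^(at)cos(bt). Here a=-3, b=11

Final answer: e^(-3t)·cos(11t)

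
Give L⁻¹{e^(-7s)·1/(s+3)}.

L⁻¹{1/(s+3)} = e^(-3t). By the time shift theorem, L⁻¹{e^(-as)F(s)} = u(t-a)f(t-a) with a=7, so L⁻¹{e^(-7s)·1/(s+3)} = u(t-7)·e^(-3(t-7))

Final answer: u(t-7)·e^(-3(t-7))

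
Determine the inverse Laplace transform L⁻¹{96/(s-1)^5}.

L⁻¹{n!/(s-a)^(n+1)} = t^n·e^(at) with n=4, a=1. So L⁻¹{24/(s-1)^5} = t^4·e^t, and L⁻¹{96/(s-1)^5} = (96/24)·t^4·e^t = 4·t^4·e^t

Final answer: 4·t^4·e^t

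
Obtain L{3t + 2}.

L{3t + 2} = 3·L{t} + 2·L{1} = 3/s² + 2/s

Final answer: 3/s² + 2/s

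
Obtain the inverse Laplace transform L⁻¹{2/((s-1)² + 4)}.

Using frequency shift, L⁻¹{2/((s-1)² + 4)} = e^t·sin(2t)

Final answer: e^t·sin(2t)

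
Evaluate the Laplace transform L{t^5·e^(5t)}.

L{t^n·e^(at)} = n!/(s-a)^(n+1), so L{t^5·e^(5t)} = 120/(s-5)^6

Final answer: 120/(s-5)^6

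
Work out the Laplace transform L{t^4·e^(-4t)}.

L{t^n·e^(at)} = n!/(s-a)^(n+1), so L{t^4·e^(-4t)} = 24/(s+4)^5

Final answer: 24/(s+4)^5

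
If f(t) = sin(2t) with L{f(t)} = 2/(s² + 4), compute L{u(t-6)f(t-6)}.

Time shift theorem: L{u(t-a)f(t-a)} = e^(-as)F(s). Here a=6, F(s) = 2/(s² + 4), so L{u(t-6)f(t-6)} = e^(-6s)·2/(s² + 4)

Final answer: e^(-6s)·2/(s² + 4)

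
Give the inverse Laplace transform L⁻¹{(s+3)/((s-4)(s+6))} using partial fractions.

Using partial fractions, f(t) = (7e^(4t) + 3e^(-6t))/10

Final answer: (7e^(4t) + 3e^(-6t))/10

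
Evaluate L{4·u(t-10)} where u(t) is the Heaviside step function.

L{u(t-a)} = e^(-as)/s. Here a=10, so L{u(t-10)} = e^(-10s)/s, and L{4·u(t-10)} = 4·e^(-10s)/s

Final answer: 4·e^(-10s)/s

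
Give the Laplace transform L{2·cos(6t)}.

L{cos(ωt)} = s/(s² + ω²), so L{cos(6t)} = s/(s² + 36). Then L{2·cos(6t)} = 2·s/(s² + 36) = 2s/(s² + 36)

Final answer: 2s/(s² + 36)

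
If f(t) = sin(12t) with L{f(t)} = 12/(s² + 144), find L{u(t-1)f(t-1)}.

Time shift theorem: L{u(t-a)f(t-a)} = e^(-as)F(s). Here a=1, F(s) = 12/(s² + 144), so L{u(t-1)f(t-1)} = e^(-s)·12/(s² + 144)

Final answer: e^(-s)·12/(s² + 144)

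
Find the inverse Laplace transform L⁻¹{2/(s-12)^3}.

L⁻¹{n!/(s-a)^(n+1)} = t^n·e^(at), so L⁻¹{2/(s-12)^3} = t^2·e^(12t)

Final answer: t^2·e^(12t)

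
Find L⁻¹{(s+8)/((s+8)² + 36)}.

Using frequency shift: L⁻¹{(s-a)/((s-a)² + b²)} = e^(at)cos(bt). Here a=-8, b=6

Final answer: e^(-8t)·cos(6t)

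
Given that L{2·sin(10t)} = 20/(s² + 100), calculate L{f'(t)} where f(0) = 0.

L{f'(t)} = s·F(s) - f(0) = s·20/(s² + 100) - 0 = 20s/(s² + 100)

Final answer: 20s/(s² + 100)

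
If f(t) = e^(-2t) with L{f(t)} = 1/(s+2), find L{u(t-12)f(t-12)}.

Time shift theorem: L{u(t-a)f(t-a)} = e^(-as)F(s). Here a=12, F(s) = 1/(s+2), so L{u(t-12)f(t-12)} = e^(-12s)·1/(s+2)

Final answer: e^(-12s)·1/(s+2)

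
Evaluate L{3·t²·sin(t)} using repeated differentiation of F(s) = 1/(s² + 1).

F(s) = 1/(s² + 1). F'(s) = -2s/(s² + 1)². F''(s) = -2(1 - 3s²)/(s² + 1)³ = (6s² - 2)/(s² + 1)³. So L{t²·sin(t)} = (-1)² F''(s) = (6s² - 2)/(s² + 1)³. Then L{3·t²·sin(t)} = 3·(6s² - 2)/(s² + 1)³ = (18s² - 6)/(s² + 1)³

Final answer: (18s² - 6)/(s² + 1)³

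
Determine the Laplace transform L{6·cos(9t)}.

L{cos(ωt)} = s/(s² + ω²), so L{cos(9t)} = s/(s² + 81). Then L{6·cos(9t)} = 6·s/(s² + 81) = 6s/(s² + 81)

Final answer: 6s/(s² + 81)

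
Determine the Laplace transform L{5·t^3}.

L{t^n} = n!/s^(n+1), so L{t^3} = 6/s^4. Then L{5·t^3} = 5·6/s^4 = 30/s^4

Final answer: 30/s^4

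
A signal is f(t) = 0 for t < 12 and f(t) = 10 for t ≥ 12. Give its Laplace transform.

f(t) = 10·u(t-12). L{u(t-12)} = e^(-12s)/s, so L{f(t)} = 10·e^(-12s)/s

Final answer: 10·e^(-12s)/s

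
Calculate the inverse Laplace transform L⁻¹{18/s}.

L⁻¹{c/s} = c, so L⁻¹{18/s} = 18

Final answer: 18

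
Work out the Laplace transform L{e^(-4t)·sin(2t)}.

L{e^(at)·sin(ωt)} = ω/((s-a)² + ω²), so L{e^(-4t)·sin(2t)} = 2/((s+4)² + 4)

Final answer: 2/((s+4)² + 4)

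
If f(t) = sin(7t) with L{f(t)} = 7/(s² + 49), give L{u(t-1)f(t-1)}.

Time shift theorem: L{u(t-a)f(t-a)} = e^(-as)F(s). Here a=1, F(s) = 7/(s² + 49), so L{u(t-1)f(t-1)} = e^(-s)·7/(s² + 49)

Final answer: e^(-s)·7/(s² + 49)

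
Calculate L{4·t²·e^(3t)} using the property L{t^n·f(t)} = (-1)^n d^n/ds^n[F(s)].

L{e^(3t)} = 1/(s-3). d/ds[1/(s-3)] = -1/(s-3)². d²/ds²[1/(s-3)] = 2/(s-3)³. So L{t²·e^(3t)} = (-1)² · 2/(s-3)³ = 2/(s-3)³. Then L{4·t²·e^(3t)} = 4·2/(s-3)³ = 8/(s-3)³

Final answer: 8/(s-3)³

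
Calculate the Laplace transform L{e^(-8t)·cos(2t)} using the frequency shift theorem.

Frequency shift: L{e^(at)f(t)} = F(s-a). L{e^(-8t)·cos(2t)} = (s+8)/((s+8)² + 4)

Final answer: (s+8)/((s+8)² + 4)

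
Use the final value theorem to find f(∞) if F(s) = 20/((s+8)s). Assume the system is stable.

f(∞) = lim_{s→0} sF(s) = lim_{s→0} 20/(s+8) = 5/2

Final answer: 5/2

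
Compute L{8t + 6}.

L{8t + 6} = 8·L{t} + 6·L{1} = 8/s² + 6/s

Final answer: 8/s² + 6/s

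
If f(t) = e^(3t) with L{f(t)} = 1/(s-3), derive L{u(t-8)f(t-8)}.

Time shift theorem: L{u(t-a)f(t-a)} = e^(-as)F(s). Here a=8, F(s) = 1/(s-3), so L{u(t-8)f(t-8)} = e^(-8s)·1/(s-3)

Final answer: e^(-8s)·1/(s-3)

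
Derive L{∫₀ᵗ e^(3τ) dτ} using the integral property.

L{∫₀ᵗ f(τ)dτ} = F(s)/s with F(s) = 1/(s-3), so L{∫₀ᵗ e^(3τ) dτ} = 1/(s(s-3))

Final answer: 1/(s(s-3))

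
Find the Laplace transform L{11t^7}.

L{11t^7} = 11 · L{t^7} = 11 · 5040/s^8 = 55440/s^8

Final answer: 55440/s^8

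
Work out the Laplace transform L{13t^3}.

L{13t^3} = 13 · L{t^3} = 13 · 6/s^4 = 78/s^4

Final answer: 78/s^4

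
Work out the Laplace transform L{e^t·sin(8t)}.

L{e^(at)·sin(ωt)} = ω/((s-a)² + ω²), so L{e^t·sin(8t)} = 8/((s-1)² + 64)

Final answer: 8/((s-1)² + 64)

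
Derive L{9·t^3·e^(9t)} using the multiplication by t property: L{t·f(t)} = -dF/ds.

Using L{t^n·e^(at)} = n!/(s-a)^(n+1), L{t^3·e^(9t)} = 6/(s-9)^4, so L{9·t^3·e^(9t)} = 9·6/(s-9)^4 = 54/(s-9)^4

Final answer: 54/(s-9)^4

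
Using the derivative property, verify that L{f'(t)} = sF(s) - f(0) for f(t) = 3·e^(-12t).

f'(t) = -36e^(-12t). Direct: L{f'(t)} = -36/(s+12). Property: s·3/(s+12) - 3 = (3s - 3(s+12))/(s+12) = -36/(s+12). ✓

Final answer: -36/(s+12)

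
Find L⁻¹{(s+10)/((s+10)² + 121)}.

Using frequency shift: L⁻¹{(s-a)/((s-a)² + b²)} = e^(at)cos(bt). Here a=-10, b=11

Final answer: e^(-10t)·cos(11t)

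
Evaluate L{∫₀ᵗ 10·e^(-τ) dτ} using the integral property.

L{∫₀ᵗ f(τ)dτ} = F(s)/s with F(s) = 10/(s+1), so L{∫₀ᵗ 10·e^(-τ) dτ} = 10/(s(s+1))

Final answer: 10/(s(s+1))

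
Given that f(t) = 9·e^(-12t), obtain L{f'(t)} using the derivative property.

f(0) = 9, F(s) = 9/(s+12). L{f'(t)} = s·F(s) - f(0) = 9s/(s+12) - 9 = (9s - 9(s+12))/(s+12) = -108/(s+12)

Final answer: -108/(s+12)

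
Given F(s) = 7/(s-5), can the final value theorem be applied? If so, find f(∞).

sF(s) = 7s/(s-5) has a pole at s = 5 in the right half-plane. Theorem does NOT apply (unstable system; f(t) = 7·e^(5t) grows without bound).

Final answer: Not applicable (unstable)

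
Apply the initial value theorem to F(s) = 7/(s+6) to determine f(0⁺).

f(0⁺) = lim_{s→∞} s·7/(s+6) = lim_{s→∞} 7s/(s+6) = 7

Final answer: 7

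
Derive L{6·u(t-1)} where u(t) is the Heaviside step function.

L{u(t-a)} = e^(-as)/s. Here a=1, so L{u(t-1)} = e^(-s)/s, and L{6·u(t-1)} = 6·e^(-s)/s

Final answer: 6·e^(-s)/s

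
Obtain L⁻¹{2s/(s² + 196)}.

This is the form c·s/(s² + a²) with a = 14, c = 2. L⁻¹ = 2·cos(14t)

Final answer: 2·cos(14t)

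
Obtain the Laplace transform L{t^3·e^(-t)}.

L{t^n·e^(at)} = n!/(s-a)^(n+1), so L{t^3·e^(-t)} = 6/(s+1)^4

Final answer: 6/(s+1)^4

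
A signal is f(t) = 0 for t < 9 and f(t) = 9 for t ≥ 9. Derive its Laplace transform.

f(t) = 9·u(t-9). L{u(t-9)} = e^(-9s)/s, so L{f(t)} = 9·e^(-9s)/s

Final answer: 9·e^(-9s)/s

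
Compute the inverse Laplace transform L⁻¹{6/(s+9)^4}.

L⁻¹{n!/(s-a)^(n+1)} = t^n·e^(at), so L⁻¹{6/(s+9)^4} = t^3·e^(-9t)

Final answer: t^3·e^(-9t)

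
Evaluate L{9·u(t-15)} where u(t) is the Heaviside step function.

L{u(t-a)} = e^(-as)/s. Here a=15, so L{u(t-15)} = e^(-15s)/s, and L{9·u(t-15)} = 9·e^(-15s)/s

Final answer: 9·e^(-15s)/s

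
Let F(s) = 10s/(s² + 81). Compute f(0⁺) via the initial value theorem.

f(0⁺) = lim_{s→∞} s·10s/(s² + 81) = lim_{s→∞} 10s²/(s² + 81) = 10

Final answer: 10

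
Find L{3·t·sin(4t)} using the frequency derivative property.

L{sin(4t)} = 4/(s² + 16). By L{t·f(t)} = -F'(s): -d/ds[4/(s² + 16)] = -(4)·(-2s)/(s² + 16)² = 8s/(s² + 16)². Then L{3·t·sin(4t)} = 3·8s/(s² + 16)² = 24s/(s² + 16)²

Final answer: 24s/(s² + 16)²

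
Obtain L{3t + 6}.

L{3t + 6} = 3·L{t} + 6·L{1} = 3/s² + 6/s

Final answer: 3/s² + 6/s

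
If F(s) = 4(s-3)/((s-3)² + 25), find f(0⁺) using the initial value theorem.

f(0⁺) = lim_{s→∞} sF(s) = lim_{s→∞} 4s(s-3)/((s-3)² + 25) = 4

Final answer: 4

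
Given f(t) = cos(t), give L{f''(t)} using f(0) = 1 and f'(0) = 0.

F(s) = s/(s² + 1). L{f''(t)} = s²F(s) - sf(0) - f'(0) = s³/(s² + 1) - s = (s³ - s(s² + 1))/(s² + 1) = -1s/(s² + 1)

Final answer: -1s/(s² + 1)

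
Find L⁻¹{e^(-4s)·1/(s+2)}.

L⁻¹{1/(s+2)} = e^(-2t). By the time shift theorem, L⁻¹{e^(-as)F(s)} = u(t-a)f(t-a) with a=4, so L⁻¹{e^(-4s)·1/(s+2)} = u(t-4)·e^(-2(t-4))

Final answer: u(t-4)·e^(-2(t-4))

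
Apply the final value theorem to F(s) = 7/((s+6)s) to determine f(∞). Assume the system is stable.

f(∞) = lim_{s→0} sF(s) = lim_{s→0} 7/(s+6) = 7/6

Final answer: 7/6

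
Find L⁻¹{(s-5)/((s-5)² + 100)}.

Using frequency shift: L⁻¹{(s-a)/((s-a)² + b²)} = e^(at)cos(bt). Here a=5, b=10

Final answer: e^(5t)·cos(10t)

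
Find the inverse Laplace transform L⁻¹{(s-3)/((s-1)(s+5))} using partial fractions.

Using partial fractions, f(t) = (-2e^t + 8e^(-5t))/6

Final answer: (-2e^t + 8e^(-5t))/6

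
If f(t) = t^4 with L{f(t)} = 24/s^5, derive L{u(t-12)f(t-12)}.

Time shift theorem: L{u(t-a)f(t-a)} = e^(-as)F(s). Here a=12, F(s) = 24/s^5, so L{u(t-12)f(t-12)} = e^(-12s)·24/s^5

Final answer: e^(-12s)·24/s^5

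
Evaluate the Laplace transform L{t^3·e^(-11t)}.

L{t^n·e^(at)} = n!/(s-a)^(n+1), so L{t^3·e^(-11t)} = 6/(s+11)^4

Final answer: 6/(s+11)^4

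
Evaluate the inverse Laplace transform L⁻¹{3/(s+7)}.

L⁻¹{1/(s-a)} = e^(at), so L⁻¹{1/(s+7)} = e^(-7t), and L⁻¹{3/(s+7)} = 3·e^(-7t)

Final answer: 3·e^(-7t)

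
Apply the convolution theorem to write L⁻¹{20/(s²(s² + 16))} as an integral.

20/(s²(s² + 16)) = (1/s²)·(20/(s² + 16)) = L{t}·L{5·sin(4t)}. So f(t) = t*(5·sin(4t)) = ∫₀ᵗ 5τ·sin(4(t-τ)) dτ

Final answer: ∫₀ᵗ 5τ·sin(4(t-τ)) dτ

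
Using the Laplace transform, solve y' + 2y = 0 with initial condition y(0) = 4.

L{y'} + 2L{y} = 0. sY - 4 + 2Y = 0. Y(s+2) = 4. Y = 4/(s+2)

Final answer: y(t) = 4e^(-2t)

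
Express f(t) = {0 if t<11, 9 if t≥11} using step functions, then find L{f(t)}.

f(t) = 9·u(t-11). L{u(t-11)} = e^(-11s)/s, so L{f(t)} = 9·e^(-11s)/s

Final answer: 9·e^(-11s)/s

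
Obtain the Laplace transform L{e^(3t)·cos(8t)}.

L{e^(at)·cos(ωt)} = (s-a)/((s-a)² + ω²), so L{e^(3t)·cos(8t)} = (s-3)/((s-3)² + 64)

Final answer: (s-3)/((s-3)² + 64)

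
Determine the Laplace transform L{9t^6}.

L{9t^6} = 9 · L{t^6} = 9 · 720/s^7 = 6480/s^7

Final answer: 6480/s^7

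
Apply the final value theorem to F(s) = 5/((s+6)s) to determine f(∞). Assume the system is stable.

f(∞) = lim_{s→0} sF(s) = lim_{s→0} 5/(s+6) = 5/6

Final answer: 5/6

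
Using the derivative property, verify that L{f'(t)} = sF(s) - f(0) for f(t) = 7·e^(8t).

f'(t) = 56e^(8t). Direct: L{f'(t)} = 56/(s-8). Property: s·7/(s-8) - 7 = (7s - 7(s-8))/(s-8) = 56/(s-8). ✓

Final answer: 56/(s-8)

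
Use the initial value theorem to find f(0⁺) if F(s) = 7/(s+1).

f(0⁺) = lim_{s→∞} s·7/(s+1) = lim_{s→∞} 7s/(s+1) = 7

Final answer: 7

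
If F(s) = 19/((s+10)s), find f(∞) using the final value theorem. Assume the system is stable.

f(∞) = lim_{s→0} sF(s) = lim_{s→0} 19/(s+10) = 19/10

Final answer: 19/10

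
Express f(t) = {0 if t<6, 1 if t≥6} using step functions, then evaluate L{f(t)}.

f(t) = u(t-6). L{u(t-6)} = e^(-6s)/s, so L{f(t)} = e^(-6s)/s

Final answer: e^(-6s)/s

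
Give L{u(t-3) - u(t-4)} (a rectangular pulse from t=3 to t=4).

L{u(t-a)} = e^(-as)/s. L{u(t-3) - u(t-4)} = (e^(-3s) - e^(-4s))/s

Final answer: (e^(-3s) - e^(-4s))/s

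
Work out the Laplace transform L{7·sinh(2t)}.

L{sinh(ωt)} = ω/(s² - ω²), so L{sinh(2t)} = 2/(s² - 4). Then L{7·sinh(2t)} = 7·2/(s² - 4) = 14/(s² - 4)

Final answer: 14/(s² - 4)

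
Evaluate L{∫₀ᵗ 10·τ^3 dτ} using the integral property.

L{∫₀ᵗ f(τ)dτ} = F(s)/s with f(t) = 10t^3. F(s) = 60/s^4, so L{∫₀ᵗ 10·τ^3 dτ} = (60/s^4)/s = 60/s^5. (Check: ∫₀ᵗ 10·τ^3 dτ = 10t^4/4.)

Final answer: 60/s^5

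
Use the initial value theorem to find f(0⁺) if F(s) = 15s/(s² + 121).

f(0⁺) = lim_{s→∞} s·15s/(s² + 121) = lim_{s→∞} 15s²/(s² + 121) = 15

Final answer: 15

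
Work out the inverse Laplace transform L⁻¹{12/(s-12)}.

L⁻¹{1/(s-a)} = e^(at), so L⁻¹{1/(s-12)} = e^(12t), and L⁻¹{12/(s-12)} = 12·e^(12t)

Final answer: 12·e^(12t)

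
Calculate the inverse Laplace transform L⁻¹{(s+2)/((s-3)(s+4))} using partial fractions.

Using partial fractions, f(t) = (5e^(3t) + 2e^(-4t))/7

Final answer: (5e^(3t) + 2e^(-4t))/7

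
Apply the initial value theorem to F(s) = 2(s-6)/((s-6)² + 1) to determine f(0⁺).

f(0⁺) = lim_{s→∞} sF(s) = lim_{s→∞} 2s(s-6)/((s-6)² + 1) = 2

Final answer: 2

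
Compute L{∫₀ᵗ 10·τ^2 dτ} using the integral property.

L{∫₀ᵗ f(τ)dτ} = F(s)/s with f(t) = 10t^2. F(s) = 20/s^3, so L{∫₀ᵗ 10·τ^2 dτ} = (20/s^3)/s = 20/s^4. (Check: ∫₀ᵗ 10·τ^2 dτ = 10t^3/3.)

Final answer: 20/s^4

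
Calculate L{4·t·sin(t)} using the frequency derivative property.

L{sin(t)} = 1/(s² + 1). By L{t·f(t)} = -F'(s): -d/ds[1/(s² + 1)] = -(1)·(-2s)/(s² + 1)² = 2s/(s² + 1)². Then L{4·t·sin(t)} = 4·2s/(s² + 1)² = 8s/(s² + 1)²

Final answer: 8s/(s² + 1)²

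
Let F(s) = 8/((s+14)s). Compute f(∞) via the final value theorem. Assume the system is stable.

f(∞) = lim_{s→0} sF(s) = lim_{s→0} 8/(s+14) = 4/7

Final answer: 4/7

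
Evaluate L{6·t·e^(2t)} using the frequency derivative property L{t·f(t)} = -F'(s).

L{e^(2t)} = 1/(s-2). By frequency derivative: L{t·e^(2t)} = -d/ds[1/(s-2)] = -(-1)/(s-2)² = 1/(s-2)². Then L{6·t·e^(2t)} = 6·1/(s-2)² = 6/(s-2)²

Final answer: 6/(s-2)²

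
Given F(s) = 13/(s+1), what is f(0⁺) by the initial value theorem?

f(0⁺) = lim_{s→∞} s·13/(s+1) = lim_{s→∞} 13s/(s+1) = 13

Final answer: 13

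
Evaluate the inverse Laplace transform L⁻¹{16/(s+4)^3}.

L⁻¹{n!/(s-a)^(n+1)} = t^n·e^(at) with n=2, a=-4. So L⁻¹{2/(s+4)^3} = t^2·e^(-4t), and L⁻¹{16/(s+4)^3} = (16/2)·t^2·e^(-4t) = 8·t^2·e^(-4t)

Final answer: 8·t^2·e^(-4t)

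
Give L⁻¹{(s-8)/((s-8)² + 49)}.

Using frequency shift: L⁻¹{(s-a)/((s-a)² + b²)} = e^(at)cos(bt). Here a=8, b=7

Final answer: e^(8t)·cos(7t)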